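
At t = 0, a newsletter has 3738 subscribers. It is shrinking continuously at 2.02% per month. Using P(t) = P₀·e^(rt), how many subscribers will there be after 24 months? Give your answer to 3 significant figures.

≈ 2,300 subscribers

P(24) = 3738 · e^(-0.0202·24) = 3738 · e^(-0.4848)
= 3738 · 0.61582 ≈ 2301.94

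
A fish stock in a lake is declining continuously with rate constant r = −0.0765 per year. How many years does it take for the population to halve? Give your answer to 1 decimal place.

half-life ≈ 9.1 years

half-life = ln(2) / |r| = 0.69315 / 0.0765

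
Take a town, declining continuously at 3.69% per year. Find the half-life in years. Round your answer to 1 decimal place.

half-life ≈ 18.8 years

half-life = ln(2) / |r| = 0.69315 / 0.0369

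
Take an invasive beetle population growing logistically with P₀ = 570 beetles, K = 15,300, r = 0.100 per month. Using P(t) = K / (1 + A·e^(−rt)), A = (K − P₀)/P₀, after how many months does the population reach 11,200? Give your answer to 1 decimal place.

t ≈ 42.6 months

A = (15300 − 570)/570 = 25.84211
11200 = 15300/(1 + 25.84211·e^(−0.1t)) → 1 + 25.84211·e^(−0.1t) = 1.36607
e^(−0.1t) = 0.014166 → t = ln(70.59307)/0.1 = 4.25693/0.1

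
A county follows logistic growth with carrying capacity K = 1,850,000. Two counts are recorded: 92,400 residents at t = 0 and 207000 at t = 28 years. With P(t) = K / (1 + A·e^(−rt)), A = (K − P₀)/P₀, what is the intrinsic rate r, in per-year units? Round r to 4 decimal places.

r ≈ 0.0312 per year

A = (1850000 − 92400)/92400 = 19.02165
207000 = 1850000/(1 + 19.02165·e^(−r·28)) → e^(−28r) = (8.9372 − 1)/19.02165 = 0.417272
r = −ln(0.417272)/28 = 0.87402/28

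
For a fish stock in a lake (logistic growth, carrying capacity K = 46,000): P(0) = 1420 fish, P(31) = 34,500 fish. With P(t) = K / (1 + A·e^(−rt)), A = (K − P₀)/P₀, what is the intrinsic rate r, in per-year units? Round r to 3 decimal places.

r ≈ 0.147 per year

A = (46000 − 1420)/1420 = 31.39437
34500 = 46000/(1 + 31.39437·e^(−r·31)) → e^(−31r) = (1.33333 − 1)/31.39437 = 0.010618
r = −ln(0.010618)/31 = 4.54524/31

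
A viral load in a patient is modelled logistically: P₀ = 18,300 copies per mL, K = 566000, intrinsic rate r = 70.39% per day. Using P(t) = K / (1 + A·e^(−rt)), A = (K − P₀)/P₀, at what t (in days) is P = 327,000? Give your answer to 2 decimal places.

A = (566000 − 18300)/18300 = 29.92896
327000 = 566000/(1 + 29.92896·e^(−0.7039t)) → 1 + 29.92896·e^(−0.7039t) = 1.73089
e^(−0.7039t) = 0.024421 → t = ln(40.94883)/0.7039 = 3.71232/0.7039

t ≈ 5.27 days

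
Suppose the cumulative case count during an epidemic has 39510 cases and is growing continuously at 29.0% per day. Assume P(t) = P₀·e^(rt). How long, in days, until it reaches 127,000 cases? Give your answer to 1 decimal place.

t ≈ 4.0 days

127000 = 39510 · e^(0.29·t)
t = ln(127000/39510) / 0.29 = ln(3.21438) / 0.29 = 1.16763 / 0.29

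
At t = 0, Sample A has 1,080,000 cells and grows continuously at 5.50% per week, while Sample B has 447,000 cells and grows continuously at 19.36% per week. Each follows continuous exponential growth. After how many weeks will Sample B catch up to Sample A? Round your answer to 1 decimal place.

1080000·e^(0.055t) = 447000·e^(0.1936t)
1080000/447000 = e^((0.1936 − 0.055)t) → ln(2.41611) = 0.1386·t
t = 0.88216 / 0.1386

t ≈ 6.4 weeks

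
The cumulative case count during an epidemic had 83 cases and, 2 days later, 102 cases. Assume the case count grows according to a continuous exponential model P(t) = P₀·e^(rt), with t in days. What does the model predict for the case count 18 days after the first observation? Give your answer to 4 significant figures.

r = ln(102/83) / 2 ≈ 0.103066 per day
P(18) = 83 · e^(0.103066·18) = 83 · 6.39291 ≈ 530.61

≈ 530.6 cases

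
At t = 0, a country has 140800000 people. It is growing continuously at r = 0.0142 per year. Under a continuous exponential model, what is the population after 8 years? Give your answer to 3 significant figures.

≈ 158,000,000 people

P(8) = 140800000 · e^(0.0142·8) = 140800000 · e^(0.1136)
= 140800000 · 1.1203 ≈ 157738791.05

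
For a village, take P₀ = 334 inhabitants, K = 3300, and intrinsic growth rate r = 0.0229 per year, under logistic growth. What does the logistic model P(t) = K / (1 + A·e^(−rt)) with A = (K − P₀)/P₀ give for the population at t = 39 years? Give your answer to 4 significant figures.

A = (3300 − 334)/334 = 8.88024
P(39) = 3300 / (1 + 8.88024·e^(−0.0229·39)) = 3300 / (1 + 8.88024·0.409385)
= 3300 / 4.63543 ≈ 711.91

≈ 711.9 inhabitants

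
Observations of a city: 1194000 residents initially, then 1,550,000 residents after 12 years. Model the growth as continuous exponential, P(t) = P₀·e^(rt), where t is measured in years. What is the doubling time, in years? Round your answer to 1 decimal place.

r = ln(1550000/1194000) / 12 = ln(1.29816) / 12 ≈ 0.021745 per year
doubling time = ln 2 / |r| = 0.69315 / 0.021745

doubling time ≈ 31.9 years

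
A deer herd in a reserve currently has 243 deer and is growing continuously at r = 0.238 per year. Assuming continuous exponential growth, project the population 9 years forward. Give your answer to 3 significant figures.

P(9) = 243 · e^(0.238·9) = 243 · e^(2.142)
= 243 · 8.51645 ≈ 2069.5

≈ 2,070 deer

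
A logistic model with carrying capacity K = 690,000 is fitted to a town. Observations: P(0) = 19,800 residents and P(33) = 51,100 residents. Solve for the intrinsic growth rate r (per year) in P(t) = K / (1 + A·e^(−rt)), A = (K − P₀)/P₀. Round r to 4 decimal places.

r ≈ 0.0302 per year

A = (690000 − 19800)/19800 = 33.84848
51100 = 690000/(1 + 33.84848·e^(−r·33)) → e^(−33r) = (13.50294 − 1)/33.84848 = 0.369379
r = −ln(0.369379)/33 = 0.99593/33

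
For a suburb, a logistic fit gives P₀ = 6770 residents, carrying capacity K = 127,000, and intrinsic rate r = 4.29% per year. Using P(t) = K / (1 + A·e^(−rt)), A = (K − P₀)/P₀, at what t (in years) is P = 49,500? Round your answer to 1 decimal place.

A = (127000 − 6770)/6770 = 17.75923
49500 = 127000/(1 + 17.75923·e^(−0.0429t)) → 1 + 17.75923·e^(−0.0429t) = 2.56566
e^(−0.0429t) = 0.08816 → t = ln(11.34299)/0.0429 = 2.4286/0.0429

t ≈ 56.6 years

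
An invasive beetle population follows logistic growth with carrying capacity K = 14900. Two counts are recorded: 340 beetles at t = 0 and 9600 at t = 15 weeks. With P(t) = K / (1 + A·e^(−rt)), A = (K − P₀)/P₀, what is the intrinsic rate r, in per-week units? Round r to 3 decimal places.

A = (14900 − 340)/340 = 42.82353
9600 = 14900/(1 + 42.82353·e^(−r·15)) → e^(−15r) = (1.55208 − 1)/42.82353 = 0.012892
r = −ln(0.012892)/15 = 4.35114/15

r ≈ 0.290 per week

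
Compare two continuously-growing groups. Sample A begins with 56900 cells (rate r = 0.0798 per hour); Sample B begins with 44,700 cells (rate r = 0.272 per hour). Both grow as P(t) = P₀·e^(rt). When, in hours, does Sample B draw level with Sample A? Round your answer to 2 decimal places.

56900·e^(0.0798t) = 44700·e^(0.272t)
56900/44700 = e^((0.272 − 0.0798)t) → ln(1.27293) = 0.1922·t
t = 0.24132 / 0.1922

t ≈ 1.26 hours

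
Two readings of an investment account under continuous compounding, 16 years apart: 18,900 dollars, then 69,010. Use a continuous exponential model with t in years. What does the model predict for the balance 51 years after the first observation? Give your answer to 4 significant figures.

≈ 1,173,000 dollars

r = ln(69010/18900) / 16 ≈ 0.080943 per year
P(51) = 18900 · e^(0.080943·51) = 18900 · 62.05976 ≈ 1172929.45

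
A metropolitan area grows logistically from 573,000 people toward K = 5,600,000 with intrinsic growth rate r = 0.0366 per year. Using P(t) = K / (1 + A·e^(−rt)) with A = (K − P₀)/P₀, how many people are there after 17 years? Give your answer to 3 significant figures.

≈ 981,000 people

A = (5600000 − 573000)/573000 = 8.77312
P(17) = 5600000 / (1 + 8.77312·e^(−0.0366·17)) = 5600000 / (1 + 8.77312·0.536762)
= 5600000 / 5.70908 ≈ 980893.28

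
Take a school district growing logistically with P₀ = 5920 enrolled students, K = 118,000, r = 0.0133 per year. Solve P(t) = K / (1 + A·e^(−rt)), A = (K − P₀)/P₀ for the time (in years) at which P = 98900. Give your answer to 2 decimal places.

A = (118000 − 5920)/5920 = 18.93243
98900 = 118000/(1 + 18.93243·e^(−0.0133t)) → 1 + 18.93243·e^(−0.0133t) = 1.19312
e^(−0.0133t) = 0.010201 → t = ln(98.03233)/0.0133 = 4.5853/0.0133

t ≈ 344.76 years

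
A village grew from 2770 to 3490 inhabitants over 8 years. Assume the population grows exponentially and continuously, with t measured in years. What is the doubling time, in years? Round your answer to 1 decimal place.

doubling time ≈ 24.0 years

r = ln(3490/2770) / 8 = ln(1.25993) / 8 ≈ 0.028882 per year
doubling time = ln 2 / |r| = 0.69315 / 0.028882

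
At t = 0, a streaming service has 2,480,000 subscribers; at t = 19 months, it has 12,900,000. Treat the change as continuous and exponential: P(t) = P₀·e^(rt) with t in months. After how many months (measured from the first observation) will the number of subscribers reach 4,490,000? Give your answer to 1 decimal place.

r = ln(12900000/2480000) / 19 ≈ 0.086788 per month
t = ln(4490000/2480000) / r = 0.59359 / 0.086788 ≈ 6.84

t ≈ 6.8 months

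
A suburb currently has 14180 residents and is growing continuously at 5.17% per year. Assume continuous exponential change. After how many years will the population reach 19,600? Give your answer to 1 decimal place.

t ≈ 6.3 years

19600 = 14180 · e^(0.0517·t)
t = ln(19600/14180) / 0.0517 = ln(1.38223) / 0.0517 = 0.3237 / 0.0517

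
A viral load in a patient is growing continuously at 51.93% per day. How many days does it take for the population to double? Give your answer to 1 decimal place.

doubling time ≈ 1.3 days

doubling time = ln(2) / |r| = 0.69315 / 0.5193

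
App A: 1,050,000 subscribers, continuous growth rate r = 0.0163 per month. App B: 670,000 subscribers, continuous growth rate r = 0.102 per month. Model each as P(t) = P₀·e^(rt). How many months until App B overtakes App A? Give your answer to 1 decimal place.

t ≈ 5.2 months

1050000·e^(0.0163t) = 670000·e^(0.102t)
1050000/670000 = e^((0.102 − 0.0163)t) → ln(1.56716) = 0.0857·t
t = 0.44927 / 0.0857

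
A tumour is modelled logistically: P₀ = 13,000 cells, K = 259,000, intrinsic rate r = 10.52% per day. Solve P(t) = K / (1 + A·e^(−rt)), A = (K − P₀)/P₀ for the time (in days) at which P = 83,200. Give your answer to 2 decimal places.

t ≈ 20.84 days

A = (259000 − 13000)/13000 = 18.92308
83200 = 259000/(1 + 18.92308·e^(−0.1052t)) → 1 + 18.92308·e^(−0.1052t) = 3.11298
e^(−0.1052t) = 0.111662 → t = ln(8.95563)/0.1052 = 2.19228/0.1052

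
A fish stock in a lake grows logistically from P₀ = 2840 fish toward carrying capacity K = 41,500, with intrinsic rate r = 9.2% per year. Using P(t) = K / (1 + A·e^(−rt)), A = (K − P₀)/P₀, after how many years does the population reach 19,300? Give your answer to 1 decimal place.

A = (41500 − 2840)/2840 = 13.61268
19300 = 41500/(1 + 13.61268·e^(−0.092t)) → 1 + 13.61268·e^(−0.092t) = 2.15026
e^(−0.092t) = 0.084499 → t = ln(11.83444)/0.092 = 2.47101/0.092

t ≈ 26.9 years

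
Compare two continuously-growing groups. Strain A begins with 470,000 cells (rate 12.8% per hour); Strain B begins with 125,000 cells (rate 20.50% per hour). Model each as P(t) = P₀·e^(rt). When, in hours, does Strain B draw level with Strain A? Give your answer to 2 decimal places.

t ≈ 17.20 hours

470000·e^(0.128t) = 125000·e^(0.205t)
470000/125000 = e^((0.205 − 0.128)t) → ln(3.76) = 0.077·t
t = 1.32442 / 0.077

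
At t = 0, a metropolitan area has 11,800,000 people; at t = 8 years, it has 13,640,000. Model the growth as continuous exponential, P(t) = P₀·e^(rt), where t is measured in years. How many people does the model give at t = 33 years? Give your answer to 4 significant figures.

r = ln(13640000/11800000) / 8 ≈ 0.018113 per year
P(33) = 11800000 · e^(0.018113·33) = 11800000 · 1.81801 ≈ 21452504.65

≈ 21,450,000 people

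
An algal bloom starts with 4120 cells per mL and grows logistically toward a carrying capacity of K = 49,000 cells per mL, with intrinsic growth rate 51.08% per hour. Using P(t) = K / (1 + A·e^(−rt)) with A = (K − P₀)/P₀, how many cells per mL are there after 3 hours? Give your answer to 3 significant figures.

≈ 14,600 cells per mL

A = (49000 − 4120)/4120 = 10.8932
P(3) = 49000 / (1 + 10.8932·e^(−0.5108·3)) = 49000 / (1 + 10.8932·0.216017)
= 49000 / 3.35311 ≈ 14613.29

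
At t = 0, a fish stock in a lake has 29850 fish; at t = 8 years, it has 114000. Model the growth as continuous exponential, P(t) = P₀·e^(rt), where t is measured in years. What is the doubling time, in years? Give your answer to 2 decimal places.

doubling time ≈ 4.14 years

r = ln(114000/29850) / 8 = ln(3.8191) / 8 ≈ 0.167502 per year
doubling time = ln 2 / |r| = 0.69315 / 0.167502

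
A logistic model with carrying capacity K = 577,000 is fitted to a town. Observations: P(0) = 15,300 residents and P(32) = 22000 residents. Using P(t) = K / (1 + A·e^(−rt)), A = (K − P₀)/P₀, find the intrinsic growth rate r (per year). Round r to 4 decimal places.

A = (577000 − 15300)/15300 = 36.71242
22000 = 577000/(1 + 36.71242·e^(−r·32)) → e^(−32r) = (26.22727 − 1)/36.71242 = 0.687159
r = −ln(0.687159)/32 = 0.37519/32

r ≈ 0.0117 per year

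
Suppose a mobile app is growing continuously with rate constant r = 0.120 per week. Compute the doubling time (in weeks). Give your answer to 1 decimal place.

doubling time ≈ 5.8 weeks

doubling time = ln(2) / |r| = 0.69315 / 0.12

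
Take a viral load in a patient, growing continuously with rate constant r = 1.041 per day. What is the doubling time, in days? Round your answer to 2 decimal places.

doubling time = ln(2) / |r| = 0.69315 / 1.041

doubling time ≈ 0.67 days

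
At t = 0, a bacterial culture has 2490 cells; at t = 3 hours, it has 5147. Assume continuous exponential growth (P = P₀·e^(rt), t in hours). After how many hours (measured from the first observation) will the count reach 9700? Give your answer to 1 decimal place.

t ≈ 5.6 hours

r = ln(5147/2490) / 3 ≈ 0.242044 per hour
t = ln(9700/2490) / r = 1.35984 / 0.242044 ≈ 5.618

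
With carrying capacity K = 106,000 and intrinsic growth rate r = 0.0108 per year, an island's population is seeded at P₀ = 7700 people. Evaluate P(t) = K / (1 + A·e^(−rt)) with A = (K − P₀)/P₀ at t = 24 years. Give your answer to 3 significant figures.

≈ 9,770 people

A = (106000 − 7700)/7700 = 12.76623
P(24) = 106000 / (1 + 12.76623·e^(−0.0108·24)) = 106000 / (1 + 12.76623·0.771669)
= 106000 / 10.8513 ≈ 9768.41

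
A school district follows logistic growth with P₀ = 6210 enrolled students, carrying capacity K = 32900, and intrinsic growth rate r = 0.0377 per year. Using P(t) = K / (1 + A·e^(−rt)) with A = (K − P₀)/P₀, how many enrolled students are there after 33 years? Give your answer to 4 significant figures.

A = (32900 − 6210)/6210 = 4.29791
P(33) = 32900 / (1 + 4.29791·e^(−0.0377·33)) = 32900 / (1 + 4.29791·0.2882)
= 32900 / 2.23866 ≈ 14696.31

≈ 14,700 enrolled students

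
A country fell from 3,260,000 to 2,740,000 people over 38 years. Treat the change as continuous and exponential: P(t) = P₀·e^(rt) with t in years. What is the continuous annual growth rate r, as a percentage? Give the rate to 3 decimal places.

r ≈ -0.457% per year

2740000 = 3260000 · e^(r·38)
e^(38r) = 2740000/3260000 = 0.84049
r = ln(0.84049) / 38 = -0.17377 / 38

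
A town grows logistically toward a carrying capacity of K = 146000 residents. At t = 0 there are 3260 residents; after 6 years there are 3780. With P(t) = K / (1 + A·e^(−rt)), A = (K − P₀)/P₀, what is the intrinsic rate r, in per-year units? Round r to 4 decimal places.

r ≈ 0.0253 per year

A = (146000 − 3260)/3260 = 43.78528
3780 = 146000/(1 + 43.78528·e^(−r·6)) → e^(−6r) = (38.62434 − 1)/43.78528 = 0.859292
r = −ln(0.859292)/6 = 0.15165/6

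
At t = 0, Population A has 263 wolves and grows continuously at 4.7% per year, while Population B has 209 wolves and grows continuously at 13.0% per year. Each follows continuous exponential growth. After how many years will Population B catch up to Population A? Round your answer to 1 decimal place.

t ≈ 2.8 years

263·e^(0.047t) = 209·e^(0.13t)
263/209 = e^((0.13 − 0.047)t) → ln(1.25837) = 0.083·t
t = 0.22982 / 0.083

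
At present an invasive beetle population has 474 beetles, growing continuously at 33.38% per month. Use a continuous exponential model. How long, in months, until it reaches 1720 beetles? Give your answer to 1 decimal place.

t ≈ 3.9 months

1720 = 474 · e^(0.3338·t)
t = ln(1720/474) / 0.3338 = ln(3.62869) / 0.3338 = 1.28887 / 0.3338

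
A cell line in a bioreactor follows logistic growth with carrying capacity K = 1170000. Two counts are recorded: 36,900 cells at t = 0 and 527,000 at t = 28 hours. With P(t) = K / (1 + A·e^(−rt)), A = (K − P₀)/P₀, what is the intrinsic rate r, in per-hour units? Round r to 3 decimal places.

r ≈ 0.115 per hour

A = (1170000 − 36900)/36900 = 30.70732
527000 = 1170000/(1 + 30.70732·e^(−r·28)) → e^(−28r) = (2.22011 − 1)/30.70732 = 0.039734
r = −ln(0.039734)/28 = 3.22556/28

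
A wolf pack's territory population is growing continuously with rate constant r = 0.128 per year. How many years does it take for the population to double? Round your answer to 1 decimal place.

doubling time ≈ 5.4 years

doubling time = ln(2) / |r| = 0.69315 / 0.128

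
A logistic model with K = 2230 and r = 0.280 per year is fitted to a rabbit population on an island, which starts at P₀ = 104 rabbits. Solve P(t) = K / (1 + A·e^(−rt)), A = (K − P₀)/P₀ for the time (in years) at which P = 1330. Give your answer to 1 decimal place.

t ≈ 12.2 years

A = (2230 − 104)/104 = 20.44231
1330 = 2230/(1 + 20.44231·e^(−0.28t)) → 1 + 20.44231·e^(−0.28t) = 1.67669
e^(−0.28t) = 0.033103 → t = ln(30.20919)/0.28 = 3.40815/0.28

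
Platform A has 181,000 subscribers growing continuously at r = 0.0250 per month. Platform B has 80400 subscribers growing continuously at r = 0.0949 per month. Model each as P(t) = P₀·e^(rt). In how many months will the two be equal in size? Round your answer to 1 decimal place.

181000·e^(0.025t) = 80400·e^(0.0949t)
181000/80400 = e^((0.0949 − 0.025)t) → ln(2.25124) = 0.0699·t
t = 0.81148 / 0.0699

t ≈ 11.6 months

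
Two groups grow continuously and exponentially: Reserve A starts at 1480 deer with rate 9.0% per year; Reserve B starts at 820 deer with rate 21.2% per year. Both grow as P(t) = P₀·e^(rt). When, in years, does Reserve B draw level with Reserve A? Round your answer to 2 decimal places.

1480·e^(0.09t) = 820·e^(0.212t)
1480/820 = e^((0.212 − 0.09)t) → ln(1.80488) = 0.122·t
t = 0.59049 / 0.122

t ≈ 4.84 years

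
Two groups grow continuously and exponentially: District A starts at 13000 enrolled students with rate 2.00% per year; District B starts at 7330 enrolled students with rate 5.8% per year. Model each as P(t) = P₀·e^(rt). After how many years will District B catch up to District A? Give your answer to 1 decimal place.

13000·e^(0.02t) = 7330·e^(0.058t)
13000/7330 = e^((0.058 − 0.02)t) → ln(1.77353) = 0.038·t
t = 0.57297 / 0.038

t ≈ 15.1 years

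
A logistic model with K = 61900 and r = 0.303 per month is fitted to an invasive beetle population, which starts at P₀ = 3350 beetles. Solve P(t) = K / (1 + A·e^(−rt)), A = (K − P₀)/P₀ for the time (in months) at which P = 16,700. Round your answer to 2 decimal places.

A = (61900 − 3350)/3350 = 17.47761
16700 = 61900/(1 + 17.47761·e^(−0.303t)) → 1 + 17.47761·e^(−0.303t) = 3.70659
e^(−0.303t) = 0.15486 → t = ln(6.45744)/0.303 = 1.86523/0.303

t ≈ 6.16 months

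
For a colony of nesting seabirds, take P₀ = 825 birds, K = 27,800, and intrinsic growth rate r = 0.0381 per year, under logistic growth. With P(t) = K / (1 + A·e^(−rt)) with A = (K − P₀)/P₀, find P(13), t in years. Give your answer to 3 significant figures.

A = (27800 − 825)/825 = 32.69697
P(13) = 27800 / (1 + 32.69697·e^(−0.0381·13)) = 27800 / (1 + 32.69697·0.609388)
= 27800 / 20.92514 ≈ 1328.55

≈ 1,330 birds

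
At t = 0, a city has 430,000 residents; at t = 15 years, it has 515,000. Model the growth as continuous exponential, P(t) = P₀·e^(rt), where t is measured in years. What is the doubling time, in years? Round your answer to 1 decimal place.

r = ln(515000/430000) / 15 = ln(1.19767) / 15 ≈ 0.012025 per year
doubling time = ln 2 / |r| = 0.69315 / 0.012025

doubling time ≈ 57.6 years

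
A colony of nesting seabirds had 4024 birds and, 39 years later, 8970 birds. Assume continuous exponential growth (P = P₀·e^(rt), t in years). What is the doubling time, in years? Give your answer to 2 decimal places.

doubling time ≈ 33.72 years

r = ln(8970/4024) / 39 = ln(2.22913) / 39 ≈ 0.020554 per year
doubling time = ln 2 / |r| = 0.69315 / 0.020554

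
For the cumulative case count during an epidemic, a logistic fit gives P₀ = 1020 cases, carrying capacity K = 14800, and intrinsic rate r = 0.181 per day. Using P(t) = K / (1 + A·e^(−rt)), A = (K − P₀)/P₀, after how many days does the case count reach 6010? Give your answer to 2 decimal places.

A = (14800 − 1020)/1020 = 13.5098
6010 = 14800/(1 + 13.5098·e^(−0.181t)) → 1 + 13.5098·e^(−0.181t) = 2.46256
e^(−0.181t) = 0.108259 → t = ln(9.23708)/0.181 = 2.22323/0.181

t ≈ 12.28 days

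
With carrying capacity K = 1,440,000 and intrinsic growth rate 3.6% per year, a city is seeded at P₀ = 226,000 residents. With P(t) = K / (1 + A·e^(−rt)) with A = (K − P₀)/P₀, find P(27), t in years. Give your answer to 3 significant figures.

≈ 475,000 residents

A = (1440000 − 226000)/226000 = 5.37168
P(27) = 1440000 / (1 + 5.37168·e^(−0.036·27)) = 1440000 / (1 + 5.37168·0.378326)
= 1440000 / 3.03224 ≈ 474895.7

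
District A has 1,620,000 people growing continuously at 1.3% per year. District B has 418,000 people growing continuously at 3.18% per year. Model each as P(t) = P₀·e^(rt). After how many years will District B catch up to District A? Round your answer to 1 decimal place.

1620000·e^(0.013t) = 418000·e^(0.0318t)
1620000/418000 = e^((0.0318 − 0.013)t) → ln(3.8756) = 0.0188·t
t = 1.3547 / 0.0188

t ≈ 72.1 years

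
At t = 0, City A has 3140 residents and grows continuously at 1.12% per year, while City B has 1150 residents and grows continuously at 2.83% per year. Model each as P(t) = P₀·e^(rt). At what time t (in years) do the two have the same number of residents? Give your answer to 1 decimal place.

3140·e^(0.0112t) = 1150·e^(0.0283t)
3140/1150 = e^((0.0283 − 0.0112)t) → ln(2.73043) = 0.0171·t
t = 1.00446 / 0.0171

t ≈ 58.7 years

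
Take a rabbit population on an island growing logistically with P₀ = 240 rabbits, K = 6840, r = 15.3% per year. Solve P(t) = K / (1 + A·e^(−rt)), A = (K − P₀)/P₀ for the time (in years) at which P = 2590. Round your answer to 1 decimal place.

A = (6840 − 240)/240 = 27.5
2590 = 6840/(1 + 27.5·e^(−0.153t)) → 1 + 27.5·e^(−0.153t) = 2.64093
e^(−0.153t) = 0.05967 → t = ln(16.75882)/0.153 = 2.81892/0.153

t ≈ 18.4 years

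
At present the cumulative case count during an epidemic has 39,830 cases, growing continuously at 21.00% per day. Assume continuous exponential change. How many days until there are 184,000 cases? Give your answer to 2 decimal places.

t ≈ 7.29 days

184000 = 39830 · e^(0.21·t)
t = ln(184000/39830) / 0.21 = ln(4.61963) / 0.21 = 1.53032 / 0.21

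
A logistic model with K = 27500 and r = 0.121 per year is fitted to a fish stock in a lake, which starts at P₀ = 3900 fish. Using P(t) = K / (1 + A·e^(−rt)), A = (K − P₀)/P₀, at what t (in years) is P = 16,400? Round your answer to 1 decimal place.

A = (27500 − 3900)/3900 = 6.05128
16400 = 27500/(1 + 6.05128·e^(−0.121t)) → 1 + 6.05128·e^(−0.121t) = 1.67683
e^(−0.121t) = 0.111849 → t = ln(8.94063)/0.121 = 2.19061/0.121

t ≈ 18.1 years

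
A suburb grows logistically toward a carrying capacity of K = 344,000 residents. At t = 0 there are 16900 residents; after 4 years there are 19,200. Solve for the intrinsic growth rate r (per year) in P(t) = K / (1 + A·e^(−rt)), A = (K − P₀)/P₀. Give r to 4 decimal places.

r ≈ 0.0337 per year

A = (344000 − 16900)/16900 = 19.35503
19200 = 344000/(1 + 19.35503·e^(−r·4)) → e^(−4r) = (17.91667 − 1)/19.35503 = 0.874019
r = −ln(0.874019)/4 = 0.13465/4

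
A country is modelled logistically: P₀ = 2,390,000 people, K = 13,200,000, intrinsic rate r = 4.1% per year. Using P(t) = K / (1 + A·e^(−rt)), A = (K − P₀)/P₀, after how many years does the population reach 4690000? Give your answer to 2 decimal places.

A = (13200000 − 2390000)/2390000 = 4.52301
4690000 = 13200000/(1 + 4.52301·e^(−0.041t)) → 1 + 4.52301·e^(−0.041t) = 2.8145
e^(−0.041t) = 0.40117 → t = ln(2.49271)/0.041 = 0.91337/0.041

t ≈ 22.28 years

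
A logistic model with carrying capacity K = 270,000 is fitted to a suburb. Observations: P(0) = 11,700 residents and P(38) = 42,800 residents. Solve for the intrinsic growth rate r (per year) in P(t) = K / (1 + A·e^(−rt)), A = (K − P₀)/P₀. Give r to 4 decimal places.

r ≈ 0.0375 per year

A = (270000 − 11700)/11700 = 22.07692
42800 = 270000/(1 + 22.07692·e^(−r·38)) → e^(−38r) = (6.30841 − 1)/22.07692 = 0.240451
r = −ln(0.240451)/38 = 1.42524/38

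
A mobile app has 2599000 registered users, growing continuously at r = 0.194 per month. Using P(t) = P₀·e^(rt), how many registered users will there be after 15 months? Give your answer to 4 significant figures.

≈ 47,710,000 registered users

P(15) = 2599000 · e^(0.194·15) = 2599000 · e^(2.91)
= 2599000 · 18.3568 ≈ 47709319.48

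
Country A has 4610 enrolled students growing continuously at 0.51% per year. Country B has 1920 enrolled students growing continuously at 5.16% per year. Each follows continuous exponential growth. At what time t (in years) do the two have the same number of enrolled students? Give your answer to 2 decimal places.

4610·e^(0.0051t) = 1920·e^(0.0516t)
4610/1920 = e^((0.0516 − 0.0051)t) → ln(2.40104) = 0.0465·t
t = 0.8759 / 0.0465

t ≈ 18.84 years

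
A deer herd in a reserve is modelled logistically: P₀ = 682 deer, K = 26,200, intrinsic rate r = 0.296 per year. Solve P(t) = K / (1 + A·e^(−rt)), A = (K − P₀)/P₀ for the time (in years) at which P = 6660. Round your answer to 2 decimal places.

t ≈ 8.60 years

A = (26200 − 682)/682 = 37.41642
6660 = 26200/(1 + 37.41642·e^(−0.296t)) → 1 + 37.41642·e^(−0.296t) = 3.93393
e^(−0.296t) = 0.078413 → t = ln(12.75299)/0.296 = 2.54577/0.296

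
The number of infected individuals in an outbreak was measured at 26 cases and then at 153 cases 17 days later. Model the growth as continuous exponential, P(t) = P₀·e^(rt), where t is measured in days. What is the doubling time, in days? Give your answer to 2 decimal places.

r = ln(153/26) / 17 = ln(5.88462) / 17 ≈ 0.104255 per day
doubling time = ln 2 / |r| = 0.69315 / 0.104255

doubling time ≈ 6.65 days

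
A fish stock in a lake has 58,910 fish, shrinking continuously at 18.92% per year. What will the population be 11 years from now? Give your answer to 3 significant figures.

≈ 7,350 fish

P(11) = 58910 · e^(-0.1892·11) = 58910 · e^(-2.0812)
= 58910 · 0.12478 ≈ 7350.81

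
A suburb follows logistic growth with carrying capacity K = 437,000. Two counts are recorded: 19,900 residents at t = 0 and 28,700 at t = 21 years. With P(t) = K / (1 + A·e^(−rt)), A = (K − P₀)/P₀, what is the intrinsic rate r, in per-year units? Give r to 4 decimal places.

r ≈ 0.0185 per year

A = (437000 − 19900)/19900 = 20.9598
28700 = 437000/(1 + 20.9598·e^(−r·21)) → e^(−21r) = (15.22648 − 1)/20.9598 = 0.678751
r = −ln(0.678751)/21 = 0.3875/21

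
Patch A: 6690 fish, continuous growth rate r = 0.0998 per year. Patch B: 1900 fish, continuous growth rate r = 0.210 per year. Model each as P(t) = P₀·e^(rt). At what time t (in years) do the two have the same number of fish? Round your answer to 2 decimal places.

t ≈ 11.42 years

6690·e^(0.0998t) = 1900·e^(0.21t)
6690/1900 = e^((0.21 − 0.0998)t) → ln(3.52105) = 0.1102·t
t = 1.25876 / 0.1102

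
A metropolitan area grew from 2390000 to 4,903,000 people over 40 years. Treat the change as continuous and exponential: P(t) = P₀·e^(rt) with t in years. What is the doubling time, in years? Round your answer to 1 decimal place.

doubling time ≈ 38.6 years

r = ln(4903000/2390000) / 40 = ln(2.05146) / 40 ≈ 0.017964 per year
doubling time = ln 2 / |r| = 0.69315 / 0.017964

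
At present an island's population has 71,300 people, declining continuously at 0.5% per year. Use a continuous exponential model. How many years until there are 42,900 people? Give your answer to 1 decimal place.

t ≈ 101.6 years

42900 = 71300 · e^(-0.005·t)
t = ln(42900/71300) / -0.005 = ln(0.60168) / -0.005 = -0.50802 / -0.005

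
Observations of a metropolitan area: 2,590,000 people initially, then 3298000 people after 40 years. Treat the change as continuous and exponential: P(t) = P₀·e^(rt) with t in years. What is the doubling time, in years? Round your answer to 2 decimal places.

doubling time ≈ 114.73 years

r = ln(3298000/2590000) / 40 = ln(1.27336) / 40 ≈ 0.006041 per year
doubling time = ln 2 / |r| = 0.69315 / 0.006041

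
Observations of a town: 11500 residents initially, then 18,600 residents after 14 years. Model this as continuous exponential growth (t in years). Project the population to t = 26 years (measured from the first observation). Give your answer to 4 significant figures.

≈ 28,090 residents

r = ln(18600/11500) / 14 ≈ 0.034344 per year
P(26) = 11500 · e^(0.034344·26) = 11500 · 2.4423 ≈ 28086.48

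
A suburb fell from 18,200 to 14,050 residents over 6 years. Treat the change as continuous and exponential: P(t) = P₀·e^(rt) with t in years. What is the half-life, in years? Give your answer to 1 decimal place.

half-life ≈ 16.1 years

r = ln(14050/18200) / 6 = ln(0.77198) / 6 ≈ -0.043133 per year
half-life = ln 2 / |r| = 0.69315 / 0.043133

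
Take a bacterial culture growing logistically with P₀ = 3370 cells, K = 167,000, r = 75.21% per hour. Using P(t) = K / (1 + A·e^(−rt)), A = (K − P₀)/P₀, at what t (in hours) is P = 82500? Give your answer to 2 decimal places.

t ≈ 5.13 hours

A = (167000 − 3370)/3370 = 48.5549
82500 = 167000/(1 + 48.5549·e^(−0.7521t)) → 1 + 48.5549·e^(−0.7521t) = 2.02424
e^(−0.7521t) = 0.021095 → t = ln(47.40567)/0.7521 = 3.85874/0.7521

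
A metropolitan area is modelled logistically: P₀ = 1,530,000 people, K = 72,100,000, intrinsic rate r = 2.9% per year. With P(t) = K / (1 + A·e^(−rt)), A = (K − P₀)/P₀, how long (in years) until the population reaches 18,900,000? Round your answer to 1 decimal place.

t ≈ 96.4 years

A = (72100000 − 1530000)/1530000 = 46.12418
18900000 = 72100000/(1 + 46.12418·e^(−0.029t)) → 1 + 46.12418·e^(−0.029t) = 3.81481
e^(−0.029t) = 0.061027 → t = ln(16.38622)/0.029 = 2.79644/0.029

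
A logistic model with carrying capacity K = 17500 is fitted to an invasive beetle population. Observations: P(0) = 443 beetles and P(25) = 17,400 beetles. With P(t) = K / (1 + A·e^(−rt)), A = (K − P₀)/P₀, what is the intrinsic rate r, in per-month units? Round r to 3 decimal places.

A = (17500 − 443)/443 = 38.50339
17400 = 17500/(1 + 38.50339·e^(−r·25)) → e^(−25r) = (1.00575 − 1)/38.50339 = 0.000149
r = −ln(0.000149)/25 = 8.8098/25

r ≈ 0.352 per month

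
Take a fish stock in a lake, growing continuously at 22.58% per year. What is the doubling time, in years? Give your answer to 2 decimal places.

doubling time = ln(2) / |r| = 0.69315 / 0.2258

doubling time ≈ 3.07 years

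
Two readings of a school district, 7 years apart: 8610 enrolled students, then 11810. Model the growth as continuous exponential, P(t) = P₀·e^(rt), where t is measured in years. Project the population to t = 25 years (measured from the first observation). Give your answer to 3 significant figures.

≈ 26,600 enrolled students

r = ln(11810/8610) / 7 ≈ 0.045146 per year
P(25) = 8610 · e^(0.045146·25) = 8610 · 3.09148 ≈ 26617.67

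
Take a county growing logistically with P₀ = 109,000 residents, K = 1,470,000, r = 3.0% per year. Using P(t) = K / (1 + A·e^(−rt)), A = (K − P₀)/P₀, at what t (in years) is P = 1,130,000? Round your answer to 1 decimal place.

t ≈ 124.2 years

A = (1470000 − 109000)/109000 = 12.48624
1130000 = 1470000/(1 + 12.48624·e^(−0.03t)) → 1 + 12.48624·e^(−0.03t) = 1.30088
e^(−0.03t) = 0.024097 → t = ln(41.49838)/0.03 = 3.72565/0.03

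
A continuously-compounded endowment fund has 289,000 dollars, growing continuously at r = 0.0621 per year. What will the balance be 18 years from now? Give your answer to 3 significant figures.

≈ 884,000 dollars

P(18) = 289000 · e^(0.0621·18) = 289000 · e^(1.1178)
= 289000 · 3.05812 ≈ 883796.37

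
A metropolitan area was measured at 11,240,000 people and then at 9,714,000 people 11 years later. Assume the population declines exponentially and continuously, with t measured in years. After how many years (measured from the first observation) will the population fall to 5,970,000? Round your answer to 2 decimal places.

t ≈ 47.70 years

r = ln(9714000/11240000) / 11 ≈ -0.013265 per year
t = ln(5970000/11240000) / r = -0.63273 / -0.013265 ≈ 47.701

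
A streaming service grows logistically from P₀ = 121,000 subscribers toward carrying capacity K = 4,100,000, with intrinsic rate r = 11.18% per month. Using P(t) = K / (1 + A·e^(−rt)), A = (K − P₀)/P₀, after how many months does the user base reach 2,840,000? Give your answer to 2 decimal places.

t ≈ 38.51 months

A = (4100000 − 121000)/121000 = 32.8843
2840000 = 4100000/(1 + 32.8843·e^(−0.1118t)) → 1 + 32.8843·e^(−0.1118t) = 1.44366
e^(−0.1118t) = 0.013492 → t = ln(74.12016)/0.1118 = 4.30569/0.1118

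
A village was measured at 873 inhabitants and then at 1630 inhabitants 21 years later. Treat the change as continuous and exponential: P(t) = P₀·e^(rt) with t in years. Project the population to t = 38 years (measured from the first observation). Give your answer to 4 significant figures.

≈ 2,702 inhabitants

r = ln(1630/873) / 21 ≈ 0.029733 per year
P(38) = 873 · e^(0.029733·38) = 873 · 3.09524 ≈ 2702.15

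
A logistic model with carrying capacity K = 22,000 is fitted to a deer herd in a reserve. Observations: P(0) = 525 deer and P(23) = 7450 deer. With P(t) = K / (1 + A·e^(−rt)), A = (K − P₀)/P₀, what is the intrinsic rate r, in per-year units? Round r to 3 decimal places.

A = (22000 − 525)/525 = 40.90476
7450 = 22000/(1 + 40.90476·e^(−r·23)) → e^(−23r) = (2.95302 − 1)/40.90476 = 0.047746
r = −ln(0.047746)/23 = 3.04187/23

r ≈ 0.132 per year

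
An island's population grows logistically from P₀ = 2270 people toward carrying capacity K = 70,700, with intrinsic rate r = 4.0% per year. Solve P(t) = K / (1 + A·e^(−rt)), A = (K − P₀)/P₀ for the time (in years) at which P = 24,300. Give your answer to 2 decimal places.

t ≈ 68.98 years

A = (70700 − 2270)/2270 = 30.14537
24300 = 70700/(1 + 30.14537·e^(−0.04t)) → 1 + 30.14537·e^(−0.04t) = 2.90947
e^(−0.04t) = 0.063342 → t = ln(15.78734)/0.04 = 2.75921/0.04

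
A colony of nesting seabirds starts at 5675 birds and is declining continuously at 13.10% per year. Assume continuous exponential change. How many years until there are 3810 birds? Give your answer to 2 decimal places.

3810 = 5675 · e^(-0.131·t)
t = ln(3810/5675) / -0.131 = ln(0.67137) / -0.131 = -0.39844 / -0.131

t ≈ 3.04 years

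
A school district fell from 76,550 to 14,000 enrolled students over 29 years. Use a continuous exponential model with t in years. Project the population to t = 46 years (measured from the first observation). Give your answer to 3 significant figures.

r = ln(14000/76550) / 29 ≈ -0.058582 per year
P(46) = 76550 · e^(-0.058582·46) = 76550 · 0.06756 ≈ 5171.48

≈ 5,170 enrolled students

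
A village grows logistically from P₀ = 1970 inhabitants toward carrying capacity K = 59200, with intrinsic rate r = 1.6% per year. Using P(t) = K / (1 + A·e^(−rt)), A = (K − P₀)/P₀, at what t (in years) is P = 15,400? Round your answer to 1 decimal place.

A = (59200 − 1970)/1970 = 29.05076
15400 = 59200/(1 + 29.05076·e^(−0.016t)) → 1 + 29.05076·e^(−0.016t) = 3.84416
e^(−0.016t) = 0.097903 → t = ln(10.21419)/0.016 = 2.32378/0.016

t ≈ 145.2 years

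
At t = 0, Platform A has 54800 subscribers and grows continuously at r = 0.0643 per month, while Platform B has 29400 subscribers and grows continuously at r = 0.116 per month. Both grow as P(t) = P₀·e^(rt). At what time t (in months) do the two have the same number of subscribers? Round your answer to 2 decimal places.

54800·e^(0.0643t) = 29400·e^(0.116t)
54800/29400 = e^((0.116 − 0.0643)t) → ln(1.86395) = 0.0517·t
t = 0.6227 / 0.0517

t ≈ 12.04 months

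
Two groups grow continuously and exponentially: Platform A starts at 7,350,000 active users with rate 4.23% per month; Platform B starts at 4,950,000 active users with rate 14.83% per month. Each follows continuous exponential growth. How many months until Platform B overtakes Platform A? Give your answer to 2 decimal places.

7350000·e^(0.0423t) = 4950000·e^(0.1483t)
7350000/4950000 = e^((0.1483 − 0.0423)t) → ln(1.48485) = 0.106·t
t = 0.39531 / 0.106

t ≈ 3.73 months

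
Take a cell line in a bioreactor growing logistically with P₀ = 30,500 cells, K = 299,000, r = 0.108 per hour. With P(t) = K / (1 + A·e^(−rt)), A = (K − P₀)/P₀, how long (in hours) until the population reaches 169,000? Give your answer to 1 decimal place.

A = (299000 − 30500)/30500 = 8.80328
169000 = 299000/(1 + 8.80328·e^(−0.108t)) → 1 + 8.80328·e^(−0.108t) = 1.76923
e^(−0.108t) = 0.08738 → t = ln(11.44426)/0.108 = 2.43749/0.108

t ≈ 22.6 hours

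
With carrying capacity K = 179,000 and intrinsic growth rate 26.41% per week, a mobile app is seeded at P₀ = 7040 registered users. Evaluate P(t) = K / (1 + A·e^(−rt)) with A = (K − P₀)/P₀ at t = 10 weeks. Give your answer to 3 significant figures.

A = (179000 − 7040)/7040 = 24.42614
P(10) = 179000 / (1 + 24.42614·e^(−0.2641·10)) = 179000 / (1 + 24.42614·0.07129)
= 179000 / 2.74134 ≈ 65296.58

≈ 65,300 registered users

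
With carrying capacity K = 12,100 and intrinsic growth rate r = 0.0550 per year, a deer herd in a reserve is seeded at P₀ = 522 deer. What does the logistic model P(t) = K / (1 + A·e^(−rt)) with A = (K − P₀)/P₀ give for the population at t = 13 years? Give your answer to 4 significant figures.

≈ 1,021 deer

A = (12100 − 522)/522 = 22.18008
P(13) = 12100 / (1 + 22.18008·e^(−0.055·13)) = 12100 / (1 + 22.18008·0.489192)
= 12100 / 11.85032 ≈ 1021.07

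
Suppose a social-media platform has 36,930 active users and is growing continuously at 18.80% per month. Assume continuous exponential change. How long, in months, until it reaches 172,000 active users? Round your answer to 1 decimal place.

t ≈ 8.2 months

172000 = 36930 · e^(0.188·t)
t = ln(172000/36930) / 0.188 = ln(4.65746) / 0.188 = 1.53847 / 0.188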